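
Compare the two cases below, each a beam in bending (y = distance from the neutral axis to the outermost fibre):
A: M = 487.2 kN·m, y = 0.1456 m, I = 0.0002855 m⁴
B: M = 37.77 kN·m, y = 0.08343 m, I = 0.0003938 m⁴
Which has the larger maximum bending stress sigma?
Model: a beam in bending (y = distance from the neutral axis to the outermost fibre), so sigma = (M·y) / I (SI units).
  A: sigma = (487200 × 0.1456) / 0.0002855 = 2.485 × 10⁸ Pa = 248.5 MPa
  B: sigma = (37770 × 0.08343) / 0.0003938 = 8.002 × 10⁶ Pa = 8.002 MPa
248.5 MPa > 8.002 MPa, so A is larger.
Final answer: A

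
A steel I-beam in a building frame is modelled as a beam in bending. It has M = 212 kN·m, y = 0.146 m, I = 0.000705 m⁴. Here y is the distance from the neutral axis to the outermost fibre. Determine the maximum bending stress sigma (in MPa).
Model: a beam in bending, so sigma = (M·y) / I.
Convert to SI units:
  M = 212 kN·m = 212000 N·m
Substitute:
  sigma = (212000 × 0.146) / 0.000705
  sigma = 4.39 × 10⁷ Pa
Convert: sigma = 4.39 × 10⁷ Pa = 43.9 MPa
Final answer: sigma = 43.9 MPa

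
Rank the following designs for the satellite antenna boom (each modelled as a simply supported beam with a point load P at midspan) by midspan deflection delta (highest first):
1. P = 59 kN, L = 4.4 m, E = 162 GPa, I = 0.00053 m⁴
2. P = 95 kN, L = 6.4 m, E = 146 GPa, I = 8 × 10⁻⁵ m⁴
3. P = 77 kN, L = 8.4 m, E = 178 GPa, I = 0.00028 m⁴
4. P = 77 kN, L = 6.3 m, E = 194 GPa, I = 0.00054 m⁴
Model: a simply supported beam with a point load P at midspan, so delta = (P·L^3) / (48·E·I) (SI units).
  Case 1: delta = (59000 × 4.4^3) / (48 × (1.62 × 10¹¹) × 0.00053) = 0.001219 m = 1.219 mm
  Case 2: delta = (95000 × 6.4^3) / (48 × (1.46 × 10¹¹) × (8 × 10⁻⁵)) = 0.04442 m = 44.42 mm
  Case 3: delta = (77000 × 8.4^3) / (48 × (1.78 × 10¹¹) × 0.00028) = 0.01908 m = 19.08 mm
  Case 4: delta = (77000 × 6.3^3) / (48 × (1.94 × 10¹¹) × 0.00054) = 0.003829 m = 3.829 mm
Ordering: 44.42 mm (case 2) > 19.08 mm (case 3) > 3.829 mm (case 4) > 1.219 mm (case 1)
Final answer: 2, 3, 4, 1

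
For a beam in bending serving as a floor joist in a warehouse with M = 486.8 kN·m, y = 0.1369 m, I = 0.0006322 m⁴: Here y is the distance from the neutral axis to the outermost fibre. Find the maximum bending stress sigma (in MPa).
Model: a beam in bending, so sigma = (M·y) / I.
Convert to SI units:
  M = 486.8 kN·m = 486800 N·m
Substitute:
  sigma = (486800 × 0.1369) / 0.0006322
  sigma = 1.054 × 10⁸ Pa
Convert: sigma = 1.054 × 10⁸ Pa = 105.4 MPa
Final answer: sigma = 105.4 MPa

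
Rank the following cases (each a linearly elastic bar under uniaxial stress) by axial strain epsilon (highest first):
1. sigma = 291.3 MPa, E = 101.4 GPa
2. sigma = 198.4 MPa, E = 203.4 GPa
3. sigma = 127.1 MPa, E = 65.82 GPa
Model: a linearly elastic bar under uniaxial stress, so epsilon = sigma / E (SI units).
  Case 1: epsilon = (2.913 × 10⁸) / (1.014 × 10¹¹) = 0.002873
  Case 2: epsilon = (1.984 × 10⁸) / (2.034 × 10¹¹) = 0.0009754
  Case 3: epsilon = (1.271 × 10⁸) / (6.582 × 10¹⁰) = 0.001931
Ordering: 0.002873 (case 1) > 0.001931 (case 3) > 0.0009754 (case 2)
Final answer: 1, 3, 2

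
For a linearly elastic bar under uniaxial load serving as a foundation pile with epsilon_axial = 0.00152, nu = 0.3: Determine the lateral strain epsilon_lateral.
Model: a linearly elastic bar under uniaxial load, so epsilon_lateral = -nu·epsilon_axial.
Substitute:
  epsilon_lateral = -(0.3 × 0.00152)
  epsilon_lateral = -0.000456
Final answer: epsilon_lateral = -0.000456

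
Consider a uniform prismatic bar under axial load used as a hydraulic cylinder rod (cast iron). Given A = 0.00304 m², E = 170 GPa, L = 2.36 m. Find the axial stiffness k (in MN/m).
Model: a uniform prismatic bar under axial load, so k = (A·E) / L.
Convert to SI units:
  E = 170 GPa = 1.7 × 10¹¹ Pa
Substitute:
  k = (0.00304 × (1.7 × 10¹¹)) / 2.36
  k = 2.19 × 10⁸ N/m
Convert: k = 2.19 × 10⁸ N/m = 219 MN/m
Final answer: k = 219 MN/m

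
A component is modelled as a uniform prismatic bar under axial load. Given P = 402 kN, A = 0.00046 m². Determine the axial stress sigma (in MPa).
Model: a uniform prismatic bar under axial load, so sigma = P / A.
Convert to SI units:
  P = 402 kN = 402000 N
Substitute:
  sigma = 402000 / 0.00046
  sigma = 8.739 × 10⁸ Pa
Convert: sigma = 8.739 × 10⁸ Pa = 873.9 MPa
Final answer: sigma = 873.9 MPa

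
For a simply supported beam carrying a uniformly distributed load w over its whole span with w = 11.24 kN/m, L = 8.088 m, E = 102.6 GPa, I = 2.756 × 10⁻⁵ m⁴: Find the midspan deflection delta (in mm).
Model: a simply supported beam carrying a uniformly distributed load w over its whole span, so delta = (5·w·L^4) / (384·E·I).
Convert to SI units:
  w = 11.24 kN/m = 11240 N/m
  E = 102.6 GPa = 1.026 × 10¹¹ Pa
Substitute:
  delta = (5 × 11240 × 8.088^4) / (384 × (1.026 × 10¹¹) × (2.756 × 10⁻⁵))
  delta = 0.2215 m
Convert: delta = 0.2215 m = 221.5 mm
Final answer: delta = 221.5 mm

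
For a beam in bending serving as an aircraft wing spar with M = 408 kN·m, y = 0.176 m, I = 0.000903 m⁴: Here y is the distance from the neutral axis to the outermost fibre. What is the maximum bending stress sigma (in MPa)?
Model: a beam in bending, so sigma = (M·y) / I.
Convert to SI units:
  M = 408 kN·m = 408000 N·m
Substitute:
  sigma = (408000 × 0.176) / 0.000903
  sigma = 7.952 × 10⁷ Pa
Convert: sigma = 7.952 × 10⁷ Pa = 79.52 MPa
Final answer: sigma = 79.52 MPa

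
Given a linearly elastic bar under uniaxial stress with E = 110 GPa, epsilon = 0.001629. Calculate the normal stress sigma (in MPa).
Model: a linearly elastic bar under uniaxial stress, so sigma = E·epsilon.
Convert to SI units:
  E = 110 GPa = 1.1 × 10¹¹ Pa
Substitute:
  sigma = (1.1 × 10¹¹) × 0.001629
  sigma = 1.792 × 10⁸ Pa
Convert: sigma = 1.792 × 10⁸ Pa = 179.2 MPa
Final answer: sigma = 179.2 MPa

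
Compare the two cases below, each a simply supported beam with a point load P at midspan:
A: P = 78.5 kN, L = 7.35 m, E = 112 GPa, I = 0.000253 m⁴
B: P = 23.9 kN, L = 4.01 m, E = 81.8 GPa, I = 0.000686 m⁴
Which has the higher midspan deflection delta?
Model: a simply supported beam with a point load P at midspan, so delta = (P·L^3) / (48·E·I) (SI units).
  A: delta = (78500 × 7.35^3) / (48 × (1.12 × 10¹¹) × 0.000253) = 0.02292 m = 22.92 mm
  B: delta = (23900 × 4.01^3) / (48 × (8.18 × 10¹⁰) × 0.000686) = 0.0005722 m = 0.5722 mm
22.92 mm > 0.5722 mm, so A is larger.
Final answer: A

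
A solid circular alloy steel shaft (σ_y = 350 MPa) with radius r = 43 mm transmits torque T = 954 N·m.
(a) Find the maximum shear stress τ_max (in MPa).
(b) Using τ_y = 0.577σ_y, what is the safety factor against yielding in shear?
(a) For a solid circular shaft, τ_max = T·r/J with J = π·r^4/2, i.e. τ_max = 2·T / (π·r^3). Convert r = 43 mm = 0.043 m.
  τ_max = (2 × 954) / (π × 0.043^3) = 7.639 × 10⁶ Pa = 7.639 MPa
(b) τ_y = 0.577 × 350 = 201.95 MPa
  SF = τ_y/τ_max = 201.95 / 7.639 = 26.44
Final answer: (a) τ_max = 7.639 MPa, (b) SF = 26.44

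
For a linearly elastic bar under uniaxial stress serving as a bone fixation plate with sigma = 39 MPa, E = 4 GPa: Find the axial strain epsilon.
Model: a linearly elastic bar under uniaxial stress, so epsilon = sigma / E.
Convert to SI units:
  sigma = 39 MPa = 3.9 × 10⁷ Pa
  E = 4 GPa = 4 × 10⁹ Pa
Substitute:
  epsilon = (3.9 × 10⁷) / (4 × 10⁹)
  epsilon = 0.00975
Final answer: epsilon = 0.00975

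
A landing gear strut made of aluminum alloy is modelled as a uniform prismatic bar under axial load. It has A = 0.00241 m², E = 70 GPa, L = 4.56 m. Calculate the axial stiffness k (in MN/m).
Model: a uniform prismatic bar under axial load, so k = (A·E) / L.
Convert to SI units:
  E = 70 GPa = 7 × 10¹⁰ Pa
Substitute:
  k = (0.00241 × (7 × 10¹⁰)) / 4.56
  k = 3.7 × 10⁷ N/m
Convert: k = 3.7 × 10⁷ N/m = 37 MN/m
Final answer: k = 37 MN/m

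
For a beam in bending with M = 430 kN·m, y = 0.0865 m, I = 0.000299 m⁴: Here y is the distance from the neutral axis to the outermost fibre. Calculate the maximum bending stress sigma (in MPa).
Model: a beam in bending, so sigma = (M·y) / I.
Convert to SI units:
  M = 430 kN·m = 430000 N·m
Substitute:
  sigma = (430000 × 0.0865) / 0.000299
  sigma = 1.244 × 10⁸ Pa
Convert: sigma = 1.244 × 10⁸ Pa = 124.4 MPa
Final answer: sigma = 124.4 MPa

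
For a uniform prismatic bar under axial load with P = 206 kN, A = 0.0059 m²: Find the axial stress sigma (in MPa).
Model: a uniform prismatic bar under axial load, so sigma = P / A.
Convert to SI units:
  P = 206 kN = 206000 N
Substitute:
  sigma = 206000 / 0.0059
  sigma = 3.492 × 10⁷ Pa
Convert: sigma = 3.492 × 10⁷ Pa = 34.92 MPa
Final answer: sigma = 34.92 MPa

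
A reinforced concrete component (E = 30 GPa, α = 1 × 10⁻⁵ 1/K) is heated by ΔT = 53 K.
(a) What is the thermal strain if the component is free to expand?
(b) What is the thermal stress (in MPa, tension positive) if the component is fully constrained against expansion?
(a) Free thermal strain ε_th = α·ΔT = (1 × 10⁻⁵) × 53 = 0.00053
(b) Fully constrained, the expansion is suppressed, so σ = -E·α·ΔT. Convert E = 30 GPa = 3 × 10¹⁰ Pa.
  σ = -(3 × 10¹⁰) × (1 × 10⁻⁵) × 53 = -1.59 × 10⁷ Pa = -15.9 MPa (compressive)
Final answer: (a) ε_th = 0.00053, (b) σ = -15.9 MPa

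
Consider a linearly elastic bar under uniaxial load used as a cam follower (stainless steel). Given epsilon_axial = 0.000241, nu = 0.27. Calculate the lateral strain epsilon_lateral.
Model: a linearly elastic bar under uniaxial load, so epsilon_lateral = -nu·epsilon_axial.
Substitute:
  epsilon_lateral = -(0.27 × 0.000241)
  epsilon_lateral = -6.507 × 10⁻⁵
Final answer: epsilon_lateral = -6.507 × 10⁻⁵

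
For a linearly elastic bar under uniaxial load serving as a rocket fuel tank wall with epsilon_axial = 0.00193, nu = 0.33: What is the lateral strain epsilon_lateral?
Model: a linearly elastic bar under uniaxial load, so epsilon_lateral = -nu·epsilon_axial.
Substitute:
  epsilon_lateral = -(0.33 × 0.00193)
  epsilon_lateral = -0.0006369
Final answer: epsilon_lateral = -0.0006369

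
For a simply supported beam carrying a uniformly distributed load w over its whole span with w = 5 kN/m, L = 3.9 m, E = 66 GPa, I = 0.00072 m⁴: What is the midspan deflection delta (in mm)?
Model: a simply supported beam carrying a uniformly distributed load w over its whole span, so delta = (5·w·L^4) / (384·E·I).
Convert to SI units:
  w = 5 kN/m = 5000 N/m
  E = 66 GPa = 6.6 × 10¹⁰ Pa
Substitute:
  delta = (5 × 5000 × 3.9^4) / (384 × (6.6 × 10¹⁰) × 0.00072)
  delta = 0.000317 m
Convert: delta = 0.000317 m = 0.317 mm
Final answer: delta = 0.317 mm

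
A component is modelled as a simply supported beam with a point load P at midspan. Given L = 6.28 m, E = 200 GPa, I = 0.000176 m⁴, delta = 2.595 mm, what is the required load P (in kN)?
Model: a simply supported beam with a point load P at midspan, so delta = (P·L^3) / (48·E·I).
Solve for P: P = (48·delta·E·I) / L^3.
Convert to SI units:
  E = 200 GPa = 2 × 10¹¹ Pa
  delta = 2.595 mm = 0.002595 m
Substitute:
  P = (48 × 0.002595 × (2 × 10¹¹) × 0.000176) / 6.28^3
  P = 17700 N
Convert: P = 17700 N = 17.7 kN
Final answer: P = 17.7 kN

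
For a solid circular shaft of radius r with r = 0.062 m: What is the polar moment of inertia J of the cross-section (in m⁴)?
Model: a solid circular shaft of radius r, so J = (π·r^4) / 2.
Substitute:
  J = (π × 0.062^4) / 2
  J = 2.321 × 10⁻⁵ m⁴
Final answer: J = 2.321 × 10⁻⁵ m⁴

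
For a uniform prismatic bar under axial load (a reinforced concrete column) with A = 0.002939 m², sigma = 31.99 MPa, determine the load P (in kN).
Model: a uniform prismatic bar under axial load, so sigma = P / A.
Solve for P: P = sigma·A.
Convert to SI units:
  sigma = 31.99 MPa = 3.199 × 10⁷ Pa
Substitute:
  P = (3.199 × 10⁷) × 0.002939
  P = 94020 N
Convert: P = 94020 N = 94.02 kN
Final answer: P = 94.02 kN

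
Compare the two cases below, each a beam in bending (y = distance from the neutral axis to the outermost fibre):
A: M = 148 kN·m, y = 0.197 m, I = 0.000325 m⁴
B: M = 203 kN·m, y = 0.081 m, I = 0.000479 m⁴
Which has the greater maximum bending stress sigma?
Model: a beam in bending (y = distance from the neutral axis to the outermost fibre), so sigma = (M·y) / I (SI units).
  A: sigma = (148000 × 0.197) / 0.000325 = 8.971 × 10⁷ Pa = 89.71 MPa
  B: sigma = (203000 × 0.081) / 0.000479 = 3.433 × 10⁷ Pa = 34.33 MPa
89.71 MPa > 34.33 MPa, so A is larger.
Final answer: A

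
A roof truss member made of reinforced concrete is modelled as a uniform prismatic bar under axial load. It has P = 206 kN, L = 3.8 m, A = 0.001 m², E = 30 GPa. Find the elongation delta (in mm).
Model: a uniform prismatic bar under axial load, so delta = (P·L) / (A·E).
Convert to SI units:
  P = 206 kN = 206000 N
  E = 30 GPa = 3 × 10¹⁰ Pa
Substitute:
  delta = (206000 × 3.8) / (0.001 × (3 × 10¹⁰))
  delta = 0.02609 m
Convert: delta = 0.02609 m = 26.09 mm
Final answer: delta = 26.09 mm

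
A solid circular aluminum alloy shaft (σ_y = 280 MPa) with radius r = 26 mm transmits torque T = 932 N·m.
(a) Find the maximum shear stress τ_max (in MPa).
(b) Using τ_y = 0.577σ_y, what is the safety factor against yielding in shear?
(a) For a solid circular shaft, τ_max = T·r/J with J = π·r^4/2, i.e. τ_max = 2·T / (π·r^3). Convert r = 26 mm = 0.026 m.
  τ_max = (2 × 932) / (π × 0.026^3) = 3.376 × 10⁷ Pa = 33.76 MPa
(b) τ_y = 0.577 × 280 = 161.56 MPa
  SF = τ_y/τ_max = 161.56 / 33.76 = 4.786
Final answer: (a) τ_max = 33.76 MPa, (b) SF = 4.786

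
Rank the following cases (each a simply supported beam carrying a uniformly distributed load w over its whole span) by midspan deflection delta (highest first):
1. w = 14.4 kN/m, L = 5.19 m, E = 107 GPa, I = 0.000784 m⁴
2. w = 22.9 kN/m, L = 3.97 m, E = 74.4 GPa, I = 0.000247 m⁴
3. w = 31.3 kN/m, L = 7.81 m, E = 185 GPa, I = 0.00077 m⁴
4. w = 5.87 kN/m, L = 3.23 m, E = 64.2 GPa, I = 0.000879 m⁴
Model: a simply supported beam carrying a uniformly distributed load w over its whole span, so delta = (5·w·L^4) / (384·E·I) (SI units).
  Case 1: delta = (5 × 14400 × 5.19^4) / (384 × (1.07 × 10¹¹) × 0.000784) = 0.001622 m = 1.622 mm
  Case 2: delta = (5 × 22900 × 3.97^4) / (384 × (7.44 × 10¹⁰) × 0.000247) = 0.004031 m = 4.031 mm
  Case 3: delta = (5 × 31300 × 7.81^4) / (384 × (1.85 × 10¹¹) × 0.00077) = 0.01064 m = 10.64 mm
  Case 4: delta = (5 × 5870 × 3.23^4) / (384 × (6.42 × 10¹⁰) × 0.000879) = 0.0001474 m = 0.1474 mm
Ordering: 10.64 mm (case 3) > 4.031 mm (case 2) > 1.622 mm (case 1) > 0.1474 mm (case 4)
Final answer: 3, 2, 1, 4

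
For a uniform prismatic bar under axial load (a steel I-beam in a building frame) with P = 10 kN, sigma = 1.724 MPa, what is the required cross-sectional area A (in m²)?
Model: a uniform prismatic bar under axial load, so sigma = P / A.
Solve for A: A = P / sigma.
Convert to SI units:
  P = 10 kN = 10000 N
  sigma = 1.724 MPa = 1.724 × 10⁶ Pa
Substitute:
  A = 10000 / (1.724 × 10⁶)
  A = 0.0058 m²
Final answer: A = 0.0058 m²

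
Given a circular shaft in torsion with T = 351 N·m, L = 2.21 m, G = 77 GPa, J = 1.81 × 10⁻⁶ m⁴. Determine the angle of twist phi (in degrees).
Model: a circular shaft in torsion, so phi = (T·L) / (G·J).
Convert to SI units:
  G = 77 GPa = 7.7 × 10¹⁰ Pa
Substitute:
  phi = (351 × 2.21) / ((7.7 × 10¹⁰) × (1.81 × 10⁻⁶))
  phi = 0.005566 rad
Convert to degrees: phi = 0.005566 × 180/π = 0.3189°
Final answer: phi = 0.3189°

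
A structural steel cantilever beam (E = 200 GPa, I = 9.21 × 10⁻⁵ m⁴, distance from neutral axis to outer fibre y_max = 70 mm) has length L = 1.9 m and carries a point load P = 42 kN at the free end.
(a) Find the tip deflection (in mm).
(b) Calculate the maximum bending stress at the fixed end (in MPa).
(a) Tip deflection of a cantilever with an end point load: δ = P·L^3 / (3·E·I). Convert P = 42 kN = 42000 N, E = 200 GPa = 2 × 10¹¹ Pa.
  δ = (42000 × 1.9^3) / (3 × (2 × 10¹¹) × (9.21 × 10⁻⁵)) = 0.005213 m = 5.213 mm
(b) Maximum bending moment at the fixed end: M = P·L = 42000 × 1.9 = 79800 N·m. Convert y_max = 70 mm = 0.07 m.
  σ = M·y_max / I = (79800 × 0.07) / (9.21 × 10⁻⁵) = 6.065 × 10⁷ Pa = 60.65 MPa
Final answer: (a) δ = 5.213 mm, (b) σ = 60.65 MPa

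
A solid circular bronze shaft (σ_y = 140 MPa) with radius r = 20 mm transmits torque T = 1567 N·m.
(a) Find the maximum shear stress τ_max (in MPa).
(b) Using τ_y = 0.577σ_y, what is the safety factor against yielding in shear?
(a) For a solid circular shaft, τ_max = T·r/J with J = π·r^4/2, i.e. τ_max = 2·T / (π·r^3). Convert r = 20 mm = 0.02 m.
  τ_max = (2 × 1567) / (π × 0.02^3) = 1.247 × 10⁸ Pa = 124.7 MPa
(b) τ_y = 0.577 × 140 = 80.78 MPa
  SF = τ_y/τ_max = 80.78 / 124.7 = 0.6478
Final answer: (a) τ_max = 124.7 MPa, (b) SF = 0.6478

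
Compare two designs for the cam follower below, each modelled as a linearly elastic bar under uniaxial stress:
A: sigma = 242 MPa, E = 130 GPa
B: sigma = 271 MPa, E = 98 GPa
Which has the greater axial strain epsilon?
Model: a linearly elastic bar under uniaxial stress, so epsilon = sigma / E (SI units).
  A: epsilon = (2.42 × 10⁸) / (1.3 × 10¹¹) = 0.001862
  B: epsilon = (2.71 × 10⁸) / (9.8 × 10¹⁰) = 0.002765
0.002765 > 0.001862, so B is larger.
Final answer: B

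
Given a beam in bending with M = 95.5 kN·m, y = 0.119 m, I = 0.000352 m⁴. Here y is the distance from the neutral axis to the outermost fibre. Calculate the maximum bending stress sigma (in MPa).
Model: a beam in bending, so sigma = (M·y) / I.
Convert to SI units:
  M = 95.5 kN·m = 95500 N·m
Substitute:
  sigma = (95500 × 0.119) / 0.000352
  sigma = 3.229 × 10⁷ Pa
Convert: sigma = 3.229 × 10⁷ Pa = 32.29 MPa
Final answer: sigma = 32.29 MPa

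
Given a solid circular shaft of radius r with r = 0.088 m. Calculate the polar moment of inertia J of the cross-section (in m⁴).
Model: a solid circular shaft of radius r, so J = (π·r^4) / 2.
Substitute:
  J = (π × 0.088^4) / 2
  J = 9.42 × 10⁻⁵ m⁴
Final answer: J = 9.42 × 10⁻⁵ m⁴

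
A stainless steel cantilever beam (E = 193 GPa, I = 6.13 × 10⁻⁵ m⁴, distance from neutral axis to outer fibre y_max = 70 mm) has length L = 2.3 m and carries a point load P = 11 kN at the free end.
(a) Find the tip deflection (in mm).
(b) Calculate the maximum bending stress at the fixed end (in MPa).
(a) Tip deflection of a cantilever with an end point load: δ = P·L^3 / (3·E·I). Convert P = 11 kN = 11000 N, E = 193 GPa = 1.93 × 10¹¹ Pa.
  δ = (11000 × 2.3^3) / (3 × (1.93 × 10¹¹) × (6.13 × 10⁻⁵)) = 0.003771 m = 3.771 mm
(b) Maximum bending moment at the fixed end: M = P·L = 11000 × 2.3 = 25300 N·m. Convert y_max = 70 mm = 0.07 m.
  σ = M·y_max / I = (25300 × 0.07) / (6.13 × 10⁻⁵) = 2.889 × 10⁷ Pa = 28.89 MPa
Final answer: (a) δ = 3.771 mm, (b) σ = 28.89 MPa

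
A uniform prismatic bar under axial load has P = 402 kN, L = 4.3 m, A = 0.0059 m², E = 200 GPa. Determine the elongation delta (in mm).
Model: a uniform prismatic bar under axial load, so delta = (P·L) / (A·E).
Convert to SI units:
  P = 402 kN = 402000 N
  E = 200 GPa = 2 × 10¹¹ Pa
Substitute:
  delta = (402000 × 4.3) / (0.0059 × (2 × 10¹¹))
  delta = 0.001465 m
Convert: delta = 0.001465 m = 1.465 mm
Final answer: delta = 1.465 mm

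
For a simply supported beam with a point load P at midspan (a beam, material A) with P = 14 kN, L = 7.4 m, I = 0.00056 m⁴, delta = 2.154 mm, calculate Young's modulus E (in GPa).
Model: a simply supported beam with a point load P at midspan, so delta = (P·L^3) / (48·E·I).
Solve for E: E = (P·L^3) / (48·delta·I).
Convert to SI units:
  P = 14 kN = 14000 N
  delta = 2.154 mm = 0.002154 m
Substitute:
  E = (14000 × 7.4^3) / (48 × 0.002154 × 0.00056)
  E = 9.798 × 10¹⁰ Pa
Convert: E = 9.798 × 10¹⁰ Pa = 97.98 GPa
Final answer: E = 97.98 GPa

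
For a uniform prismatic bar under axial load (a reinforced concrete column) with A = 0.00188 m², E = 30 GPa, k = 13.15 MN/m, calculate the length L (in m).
Model: a uniform prismatic bar under axial load, so k = (A·E) / L.
Solve for L: L = (A·E) / k.
Convert to SI units:
  E = 30 GPa = 3 × 10¹⁰ Pa
  k = 13.15 MN/m = 1.315 × 10⁷ N/m
Substitute:
  L = (0.00188 × (3 × 10¹⁰)) / (1.315 × 10⁷)
  L = 4.289 m
Final answer: L = 4.289 m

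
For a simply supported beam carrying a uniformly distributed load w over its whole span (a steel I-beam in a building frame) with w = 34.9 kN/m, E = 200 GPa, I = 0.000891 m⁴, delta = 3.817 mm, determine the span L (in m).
Model: a simply supported beam carrying a uniformly distributed load w over its whole span, so delta = (5·w·L^4) / (384·E·I).
Solve for L: L = ((384·delta·E·I) / (5·w))^(1/4).
Convert to SI units:
  w = 34.9 kN/m = 34900 N/m
  E = 200 GPa = 2 × 10¹¹ Pa
  delta = 3.817 mm = 0.003817 m
Substitute:
  L = ((384 × 0.003817 × (2 × 10¹¹) × 0.000891) / (5 × 34900))^(1/4)
  L = 6.22 m
Final answer: L = 6.22 m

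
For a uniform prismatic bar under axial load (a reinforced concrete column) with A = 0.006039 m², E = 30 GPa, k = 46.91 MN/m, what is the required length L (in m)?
Model: a uniform prismatic bar under axial load, so k = (A·E) / L.
Solve for L: L = (A·E) / k.
Convert to SI units:
  E = 30 GPa = 3 × 10¹⁰ Pa
  k = 46.91 MN/m = 4.691 × 10⁷ N/m
Substitute:
  L = (0.006039 × (3 × 10¹⁰)) / (4.691 × 10⁷)
  L = 3.862 m
Final answer: L = 3.862 m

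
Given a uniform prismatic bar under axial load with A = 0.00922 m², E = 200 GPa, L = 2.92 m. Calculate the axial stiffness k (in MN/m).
Model: a uniform prismatic bar under axial load, so k = (A·E) / L.
Convert to SI units:
  E = 200 GPa = 2 × 10¹¹ Pa
Substitute:
  k = (0.00922 × (2 × 10¹¹)) / 2.92
  k = 6.315 × 10⁸ N/m
Convert: k = 6.315 × 10⁸ N/m = 631.5 MN/m
Final answer: k = 631.5 MN/m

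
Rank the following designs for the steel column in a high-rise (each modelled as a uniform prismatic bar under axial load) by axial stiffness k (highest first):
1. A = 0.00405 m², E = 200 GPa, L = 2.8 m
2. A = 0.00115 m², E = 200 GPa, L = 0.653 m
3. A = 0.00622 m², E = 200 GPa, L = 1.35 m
Model: a uniform prismatic bar under axial load, so k = (A·E) / L (SI units).
  Case 1: k = (0.00405 × (2 × 10¹¹)) / 2.8 = 2.893 × 10⁸ N/m = 289.3 MN/m
  Case 2: k = (0.00115 × (2 × 10¹¹)) / 0.653 = 3.522 × 10⁸ N/m = 352.2 MN/m
  Case 3: k = (0.00622 × (2 × 10¹¹)) / 1.35 = 9.215 × 10⁸ N/m = 921.5 MN/m
Ordering: 921.5 MN/m (case 3) > 352.2 MN/m (case 2) > 289.3 MN/m (case 1)
Final answer: 3, 2, 1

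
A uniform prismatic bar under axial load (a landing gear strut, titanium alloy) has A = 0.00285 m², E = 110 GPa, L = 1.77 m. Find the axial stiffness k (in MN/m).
Model: a uniform prismatic bar under axial load, so k = (A·E) / L.
Convert to SI units:
  E = 110 GPa = 1.1 × 10¹¹ Pa
Substitute:
  k = (0.00285 × (1.1 × 10¹¹)) / 1.77
  k = 1.771 × 10⁸ N/m
Convert: k = 1.771 × 10⁸ N/m = 177.1 MN/m
Final answer: k = 177.1 MN/m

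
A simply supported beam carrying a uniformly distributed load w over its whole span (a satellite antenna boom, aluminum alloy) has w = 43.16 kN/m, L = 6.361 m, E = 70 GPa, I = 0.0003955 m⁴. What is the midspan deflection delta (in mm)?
Model: a simply supported beam carrying a uniformly distributed load w over its whole span, so delta = (5·w·L^4) / (384·E·I).
Convert to SI units:
  w = 43.16 kN/m = 43160 N/m
  E = 70 GPa = 7 × 10¹⁰ Pa
Substitute:
  delta = (5 × 43160 × 6.361^4) / (384 × (7 × 10¹⁰) × 0.0003955)
  delta = 0.03323 m
Convert: delta = 0.03323 m = 33.23 mm
Final answer: delta = 33.23 mm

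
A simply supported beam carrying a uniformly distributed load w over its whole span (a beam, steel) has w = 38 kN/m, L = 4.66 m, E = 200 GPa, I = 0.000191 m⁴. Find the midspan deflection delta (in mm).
Model: a simply supported beam carrying a uniformly distributed load w over its whole span, so delta = (5·w·L^4) / (384·E·I).
Convert to SI units:
  w = 38 kN/m = 38000 N/m
  E = 200 GPa = 2 × 10¹¹ Pa
Substitute:
  delta = (5 × 38000 × 4.66^4) / (384 × (2 × 10¹¹) × 0.000191)
  delta = 0.006108 m
Convert: delta = 0.006108 m = 6.108 mm
Final answer: delta = 6.108 mm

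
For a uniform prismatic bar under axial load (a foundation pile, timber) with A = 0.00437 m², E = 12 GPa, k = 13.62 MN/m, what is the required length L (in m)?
Model: a uniform prismatic bar under axial load, so k = (A·E) / L.
Solve for L: L = (A·E) / k.
Convert to SI units:
  E = 12 GPa = 1.2 × 10¹⁰ Pa
  k = 13.62 MN/m = 1.362 × 10⁷ N/m
Substitute:
  L = (0.00437 × (1.2 × 10¹⁰)) / (1.362 × 10⁷)
  L = 3.85 m
Final answer: L = 3.85 m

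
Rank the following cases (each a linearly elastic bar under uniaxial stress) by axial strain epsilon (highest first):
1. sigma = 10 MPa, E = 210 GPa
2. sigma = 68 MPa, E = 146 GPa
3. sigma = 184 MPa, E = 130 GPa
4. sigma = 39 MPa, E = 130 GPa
Model: a linearly elastic bar under uniaxial stress, so epsilon = sigma / E (SI units).
  Case 1: epsilon = (1 × 10⁷) / (2.1 × 10¹¹) = 4.762 × 10⁻⁵
  Case 2: epsilon = (6.8 × 10⁷) / (1.46 × 10¹¹) = 0.0004658
  Case 3: epsilon = (1.84 × 10⁸) / (1.3 × 10¹¹) = 0.001415
  Case 4: epsilon = (3.9 × 10⁷) / (1.3 × 10¹¹) = 0.0003
Ordering: 0.001415 (case 3) > 0.0004658 (case 2) > 0.0003 (case 4) > 4.762 × 10⁻⁵ (case 1)
Final answer: 3, 2, 4, 1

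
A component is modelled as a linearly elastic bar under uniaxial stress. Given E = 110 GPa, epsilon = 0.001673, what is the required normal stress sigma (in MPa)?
Model: a linearly elastic bar under uniaxial stress, so epsilon = sigma / E.
Solve for sigma: sigma = epsilon·E.
Convert to SI units:
  E = 110 GPa = 1.1 × 10¹¹ Pa
Substitute:
  sigma = 0.001673 × (1.1 × 10¹¹)
  sigma = 1.84 × 10⁸ Pa
Convert: sigma = 1.84 × 10⁸ Pa = 184 MPa
Final answer: sigma = 184 MPa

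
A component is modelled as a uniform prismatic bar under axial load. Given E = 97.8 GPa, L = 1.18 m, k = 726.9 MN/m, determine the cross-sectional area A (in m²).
Model: a uniform prismatic bar under axial load, so k = (A·E) / L.
Solve for A: A = (k·L) / E.
Convert to SI units:
  E = 97.8 GPa = 9.78 × 10¹⁰ Pa
  k = 726.9 MN/m = 7.269 × 10⁸ N/m
Substitute:
  A = ((7.269 × 10⁸) × 1.18) / (9.78 × 10¹⁰)
  A = 0.00877 m²
Final answer: A = 0.00877 m²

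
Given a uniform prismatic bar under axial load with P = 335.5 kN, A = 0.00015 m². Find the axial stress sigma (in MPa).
Model: a uniform prismatic bar under axial load, so sigma = P / A.
Convert to SI units:
  P = 335.5 kN = 335500 N
Substitute:
  sigma = 335500 / 0.00015
  sigma = 2.237 × 10⁹ Pa
Convert: sigma = 2.237 × 10⁹ Pa = 2237 MPa
Final answer: sigma = 2237 MPa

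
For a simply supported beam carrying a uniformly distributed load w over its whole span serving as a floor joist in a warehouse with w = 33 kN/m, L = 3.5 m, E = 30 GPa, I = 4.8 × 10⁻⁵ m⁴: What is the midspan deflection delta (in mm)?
Model: a simply supported beam carrying a uniformly distributed load w over its whole span, so delta = (5·w·L^4) / (384·E·I).
Convert to SI units:
  w = 33 kN/m = 33000 N/m
  E = 30 GPa = 3 × 10¹⁰ Pa
Substitute:
  delta = (5 × 33000 × 3.5^4) / (384 × (3 × 10¹⁰) × (4.8 × 10⁻⁵))
  delta = 0.04478 m
Convert: delta = 0.04478 m = 44.78 mm
Final answer: delta = 44.78 mm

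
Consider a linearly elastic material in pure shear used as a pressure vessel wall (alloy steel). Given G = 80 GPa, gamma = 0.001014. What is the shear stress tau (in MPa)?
Model: a linearly elastic material in pure shear, so tau = G·gamma.
Convert to SI units:
  G = 80 GPa = 8 × 10¹⁰ Pa
Substitute:
  tau = (8 × 10¹⁰) × 0.001014
  tau = 8.112 × 10⁷ Pa
Convert: tau = 8.112 × 10⁷ Pa = 81.12 MPa
Final answer: tau = 81.12 MPa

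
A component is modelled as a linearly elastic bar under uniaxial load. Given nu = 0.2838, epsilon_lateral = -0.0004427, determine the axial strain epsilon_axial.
Model: a linearly elastic bar under uniaxial load, so epsilon_lateral = -nu·epsilon_axial.
Solve for epsilon_axial: epsilon_axial = -epsilon_lateral / nu.
Substitute:
  epsilon_axial = -(-0.0004427) / 0.2838
  epsilon_axial = 0.00156
Final answer: epsilon_axial = 0.00156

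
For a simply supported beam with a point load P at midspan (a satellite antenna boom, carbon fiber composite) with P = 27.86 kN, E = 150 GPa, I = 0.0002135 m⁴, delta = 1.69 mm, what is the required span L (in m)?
Model: a simply supported beam with a point load P at midspan, so delta = (P·L^3) / (48·E·I).
Solve for L: L = ((48·delta·E·I) / P)^(1/3).
Convert to SI units:
  P = 27.86 kN = 27860 N
  E = 150 GPa = 1.5 × 10¹¹ Pa
  delta = 1.69 mm = 0.00169 m
Substitute:
  L = ((48 × 0.00169 × (1.5 × 10¹¹) × 0.0002135) / 27860)^(1/3)
  L = 4.535 m
Final answer: L = 4.535 m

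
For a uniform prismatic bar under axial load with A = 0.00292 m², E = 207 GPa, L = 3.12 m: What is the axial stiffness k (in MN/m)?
Model: a uniform prismatic bar under axial load, so k = (A·E) / L.
Convert to SI units:
  E = 207 GPa = 2.07 × 10¹¹ Pa
Substitute:
  k = (0.00292 × (2.07 × 10¹¹)) / 3.12
  k = 1.937 × 10⁸ N/m
Convert: k = 1.937 × 10⁸ N/m = 193.7 MN/m
Final answer: k = 193.7 MN/m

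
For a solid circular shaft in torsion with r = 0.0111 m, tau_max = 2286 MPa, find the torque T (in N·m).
Model: a solid circular shaft in torsion, so tau_max = (2·T) / (π·r^3).
Solve for T: T = (π·tau_max·r^3) / 2.
Convert to SI units:
  tau_max = 2286 MPa = 2.286 × 10⁹ Pa
Substitute:
  T = (π × (2.286 × 10⁹) × 0.0111^3) / 2
  T = 4911 N·m
Final answer: T = 4911 N·m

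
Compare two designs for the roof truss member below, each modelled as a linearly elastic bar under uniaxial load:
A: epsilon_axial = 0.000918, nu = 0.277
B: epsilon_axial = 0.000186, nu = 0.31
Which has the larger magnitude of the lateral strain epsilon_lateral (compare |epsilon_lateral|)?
Model: a linearly elastic bar under uniaxial load, so epsilon_lateral = -nu·epsilon_axial (SI units).
  A: epsilon_lateral = -(0.277 × 0.000918) = -0.0002543
  B: epsilon_lateral = -(0.31 × 0.000186) = -5.766 × 10⁻⁵
|epsilon_lateral|: A = 0.0002543, B = 5.766 × 10⁻⁵, so A is larger in magnitude.
Final answer: A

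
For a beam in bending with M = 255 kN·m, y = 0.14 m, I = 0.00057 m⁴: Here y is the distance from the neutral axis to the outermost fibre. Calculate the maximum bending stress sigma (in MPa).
Model: a beam in bending, so sigma = (M·y) / I.
Convert to SI units:
  M = 255 kN·m = 255000 N·m
Substitute:
  sigma = (255000 × 0.14) / 0.00057
  sigma = 6.263 × 10⁷ Pa
Convert: sigma = 6.263 × 10⁷ Pa = 62.63 MPa
Final answer: sigma = 62.63 MPa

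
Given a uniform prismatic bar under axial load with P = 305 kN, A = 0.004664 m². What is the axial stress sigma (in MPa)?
Model: a uniform prismatic bar under axial load, so sigma = P / A.
Convert to SI units:
  P = 305 kN = 305000 N
Substitute:
  sigma = 305000 / 0.004664
  sigma = 6.539 × 10⁷ Pa
Convert: sigma = 6.539 × 10⁷ Pa = 65.39 MPa
Final answer: sigma = 65.39 MPa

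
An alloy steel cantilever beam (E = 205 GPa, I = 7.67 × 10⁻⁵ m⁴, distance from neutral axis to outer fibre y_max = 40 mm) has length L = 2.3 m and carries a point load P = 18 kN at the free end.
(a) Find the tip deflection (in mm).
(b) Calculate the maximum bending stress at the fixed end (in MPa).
(a) Tip deflection of a cantilever with an end point load: δ = P·L^3 / (3·E·I). Convert P = 18 kN = 18000 N, E = 205 GPa = 2.05 × 10¹¹ Pa.
  δ = (18000 × 2.3^3) / (3 × (2.05 × 10¹¹) × (7.67 × 10⁻⁵)) = 0.004643 m = 4.643 mm
(b) Maximum bending moment at the fixed end: M = P·L = 18000 × 2.3 = 41400 N·m. Convert y_max = 40 mm = 0.04 m.
  σ = M·y_max / I = (41400 × 0.04) / (7.67 × 10⁻⁵) = 2.159 × 10⁷ Pa = 21.59 MPa
Final answer: (a) δ = 4.643 mm, (b) σ = 21.59 MPa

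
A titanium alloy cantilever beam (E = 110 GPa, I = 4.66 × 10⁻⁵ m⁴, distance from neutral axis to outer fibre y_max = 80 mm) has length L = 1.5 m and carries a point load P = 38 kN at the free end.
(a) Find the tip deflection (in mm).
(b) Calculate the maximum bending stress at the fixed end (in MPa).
(a) Tip deflection of a cantilever with an end point load: δ = P·L^3 / (3·E·I). Convert P = 38 kN = 38000 N, E = 110 GPa = 1.1 × 10¹¹ Pa.
  δ = (38000 × 1.5^3) / (3 × (1.1 × 10¹¹) × (4.66 × 10⁻⁵)) = 0.00834 m = 8.34 mm
(b) Maximum bending moment at the fixed end: M = P·L = 38000 × 1.5 = 57000 N·m. Convert y_max = 80 mm = 0.08 m.
  σ = M·y_max / I = (57000 × 0.08) / (4.66 × 10⁻⁵) = 9.785 × 10⁷ Pa = 97.85 MPa
Final answer: (a) δ = 8.34 mm, (b) σ = 97.85 MPa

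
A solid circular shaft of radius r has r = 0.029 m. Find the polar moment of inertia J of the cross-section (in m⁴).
Model: a solid circular shaft of radius r, so J = (π·r^4) / 2.
Substitute:
  J = (π × 0.029^4) / 2
  J = 1.111 × 10⁻⁶ m⁴
Final answer: J = 1.111 × 10⁻⁶ m⁴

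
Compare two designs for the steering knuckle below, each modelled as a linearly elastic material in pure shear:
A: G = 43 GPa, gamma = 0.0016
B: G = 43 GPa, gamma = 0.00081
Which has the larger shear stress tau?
Model: a linearly elastic material in pure shear, so tau = G·gamma (SI units).
  A: tau = (4.3 × 10¹⁰) × 0.0016 = 6.88 × 10⁷ Pa = 68.8 MPa
  B: tau = (4.3 × 10¹⁰) × 0.00081 = 3.483 × 10⁷ Pa = 34.83 MPa
68.8 MPa > 34.83 MPa, so A is larger.
Final answer: A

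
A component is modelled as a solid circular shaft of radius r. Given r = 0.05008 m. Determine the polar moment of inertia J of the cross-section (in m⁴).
Model: a solid circular shaft of radius r, so J = (π·r^4) / 2.
Substitute:
  J = (π × 0.05008^4) / 2
  J = 9.88 × 10⁻⁶ m⁴
Final answer: J = 9.88 × 10⁻⁶ m⁴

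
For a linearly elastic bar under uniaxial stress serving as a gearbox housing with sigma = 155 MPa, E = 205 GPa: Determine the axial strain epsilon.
Model: a linearly elastic bar under uniaxial stress, so epsilon = sigma / E.
Convert to SI units:
  sigma = 155 MPa = 1.55 × 10⁸ Pa
  E = 205 GPa = 2.05 × 10¹¹ Pa
Substitute:
  epsilon = (1.55 × 10⁸) / (2.05 × 10¹¹)
  epsilon = 0.0007561
Final answer: epsilon = 0.0007561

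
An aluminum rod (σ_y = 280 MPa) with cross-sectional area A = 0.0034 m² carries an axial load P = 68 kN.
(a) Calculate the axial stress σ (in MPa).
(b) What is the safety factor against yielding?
(a) Axial stress σ = P/A. Convert P = 68 kN = 68000 N.
  σ = 68000 / 0.0034 = 2 × 10⁷ Pa = 20 MPa
(b) Safety factor SF = σ_y/σ = 280 / 20 = 14
Final answer: (a) σ = 20 MPa, (b) SF = 14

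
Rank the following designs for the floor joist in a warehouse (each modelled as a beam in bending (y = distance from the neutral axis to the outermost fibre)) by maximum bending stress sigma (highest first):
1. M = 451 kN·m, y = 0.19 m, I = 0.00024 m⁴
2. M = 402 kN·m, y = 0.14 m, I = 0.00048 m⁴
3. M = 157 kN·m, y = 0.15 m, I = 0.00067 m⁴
Model: a beam in bending (y = distance from the neutral axis to the outermost fibre), so sigma = (M·y) / I (SI units).
  Case 1: sigma = (451000 × 0.19) / 0.00024 = 3.57 × 10⁸ Pa = 357 MPa
  Case 2: sigma = (402000 × 0.14) / 0.00048 = 1.173 × 10⁸ Pa = 117.3 MPa
  Case 3: sigma = (157000 × 0.15) / 0.00067 = 3.515 × 10⁷ Pa = 35.15 MPa
Ordering: 357 MPa (case 1) > 117.3 MPa (case 2) > 35.15 MPa (case 3)
Final answer: 1, 2, 3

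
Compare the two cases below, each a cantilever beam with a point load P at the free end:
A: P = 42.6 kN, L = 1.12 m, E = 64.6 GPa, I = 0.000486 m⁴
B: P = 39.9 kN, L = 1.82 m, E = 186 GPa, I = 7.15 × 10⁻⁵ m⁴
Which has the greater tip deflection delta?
Model: a cantilever beam with a point load P at the free end, so delta = (P·L^3) / (3·E·I) (SI units).
  A: delta = (42600 × 1.12^3) / (3 × (6.46 × 10¹⁰) × 0.000486) = 0.0006354 m = 0.6354 mm
  B: delta = (39900 × 1.82^3) / (3 × (1.86 × 10¹¹) × (7.15 × 10⁻⁵)) = 0.006029 m = 6.029 mm
6.029 mm > 0.6354 mm, so B is larger.
Final answer: B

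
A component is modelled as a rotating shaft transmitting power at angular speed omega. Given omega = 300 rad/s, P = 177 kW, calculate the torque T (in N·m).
Model: a rotating shaft transmitting power at angular speed omega, so P = T·omega.
Solve for T: T = P / omega.
Convert to SI units:
  P = 177 kW = 177000 W
Substitute:
  T = 177000 / 300
  T = 590 N·m
Final answer: T = 590 N·m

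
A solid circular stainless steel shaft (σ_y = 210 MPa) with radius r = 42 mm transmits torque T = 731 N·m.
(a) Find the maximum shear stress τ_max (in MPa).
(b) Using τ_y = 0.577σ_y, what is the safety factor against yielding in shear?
(a) For a solid circular shaft, τ_max = T·r/J with J = π·r^4/2, i.e. τ_max = 2·T / (π·r^3). Convert r = 42 mm = 0.042 m.
  τ_max = (2 × 731) / (π × 0.042^3) = 6.281 × 10⁶ Pa = 6.281 MPa
(b) τ_y = 0.577 × 210 = 121.17 MPa
  SF = τ_y/τ_max = 121.17 / 6.281 = 19.29
Final answer: (a) τ_max = 6.281 MPa, (b) SF = 19.29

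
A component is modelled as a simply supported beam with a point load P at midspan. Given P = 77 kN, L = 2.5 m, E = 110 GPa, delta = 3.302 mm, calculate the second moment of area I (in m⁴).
Model: a simply supported beam with a point load P at midspan, so delta = (P·L^3) / (48·E·I).
Solve for I: I = (P·L^3) / (48·delta·E).
Convert to SI units:
  P = 77 kN = 77000 N
  E = 110 GPa = 1.1 × 10¹¹ Pa
  delta = 3.302 mm = 0.003302 m
Substitute:
  I = (77000 × 2.5^3) / (48 × 0.003302 × (1.1 × 10¹¹))
  I = 6.901 × 10⁻⁵ m⁴
Final answer: I = 6.901 × 10⁻⁵ m⁴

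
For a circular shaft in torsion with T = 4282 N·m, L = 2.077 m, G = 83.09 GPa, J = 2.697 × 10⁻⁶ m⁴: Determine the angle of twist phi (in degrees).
Model: a circular shaft in torsion, so phi = (T·L) / (G·J).
Convert to SI units:
  G = 83.09 GPa = 8.309 × 10¹⁰ Pa
Substitute:
  phi = (4282 × 2.077) / ((8.309 × 10¹⁰) × (2.697 × 10⁻⁶))
  phi = 0.03969 rad
Convert to degrees: phi = 0.03969 × 180/π = 2.274°
Final answer: phi = 2.274°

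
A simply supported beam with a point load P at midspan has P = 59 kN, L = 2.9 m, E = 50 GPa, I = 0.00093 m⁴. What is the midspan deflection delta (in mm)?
Model: a simply supported beam with a point load P at midspan, so delta = (P·L^3) / (48·E·I).
Convert to SI units:
  P = 59 kN = 59000 N
  E = 50 GPa = 5 × 10¹⁰ Pa
Substitute:
  delta = (59000 × 2.9^3) / (48 × (5 × 10¹⁰) × 0.00093)
  delta = 0.0006447 m
Convert: delta = 0.0006447 m = 0.6447 mm
Final answer: delta = 0.6447 mm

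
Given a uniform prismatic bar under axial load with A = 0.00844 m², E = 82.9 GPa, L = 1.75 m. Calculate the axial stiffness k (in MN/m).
Model: a uniform prismatic bar under axial load, so k = (A·E) / L.
Convert to SI units:
  E = 82.9 GPa = 8.29 × 10¹⁰ Pa
Substitute:
  k = (0.00844 × (8.29 × 10¹⁰)) / 1.75
  k = 3.998 × 10⁸ N/m
Convert: k = 3.998 × 10⁸ N/m = 399.8 MN/m
Final answer: k = 399.8 MN/m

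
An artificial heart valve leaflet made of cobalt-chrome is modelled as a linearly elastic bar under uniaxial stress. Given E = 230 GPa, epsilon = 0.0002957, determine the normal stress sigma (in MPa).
Model: a linearly elastic bar under uniaxial stress, so epsilon = sigma / E.
Solve for sigma: sigma = epsilon·E.
Convert to SI units:
  E = 230 GPa = 2.3 × 10¹¹ Pa
Substitute:
  sigma = 0.0002957 × (2.3 × 10¹¹)
  sigma = 6.801 × 10⁷ Pa
Convert: sigma = 6.801 × 10⁷ Pa = 68.01 MPa
Final answer: sigma = 68.01 MPa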